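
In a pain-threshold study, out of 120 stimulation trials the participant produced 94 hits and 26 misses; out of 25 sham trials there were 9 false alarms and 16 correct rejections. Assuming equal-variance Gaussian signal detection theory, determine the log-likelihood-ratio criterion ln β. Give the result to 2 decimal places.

H = 94/120 = 0.7833
FA = 9/25 = 0.3600
Φ⁻¹(H) = 0.783
Φ⁻¹(FA) = -0.358
ln β = −½·[z(H)² − z(FA)²] = −0.5 × (0.613 − 0.128) = -0.2425

ln β = -0.24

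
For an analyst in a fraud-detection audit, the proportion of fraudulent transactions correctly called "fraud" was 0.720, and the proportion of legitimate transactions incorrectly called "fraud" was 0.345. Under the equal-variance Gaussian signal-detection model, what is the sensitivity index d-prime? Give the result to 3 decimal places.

d-prime = 0.982

z(0.720) = 0.5828, z(0.345) = -0.3989
d' = z(H) − z(FA) = 0.5828 − (-0.3989) = 0.9817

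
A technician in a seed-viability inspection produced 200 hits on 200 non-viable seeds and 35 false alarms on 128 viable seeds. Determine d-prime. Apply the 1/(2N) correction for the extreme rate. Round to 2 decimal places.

d-prime = 3.41

The hit rate is 200/200 = 1, so apply the 1/(2N) correction: H → 1 − 1/(2·200) = 0.99750.
z(H) = z(0.99750) = 2.807
z(FA) = z(0.27344) = -0.602
d' = 2.807 − (-0.602) = 3.409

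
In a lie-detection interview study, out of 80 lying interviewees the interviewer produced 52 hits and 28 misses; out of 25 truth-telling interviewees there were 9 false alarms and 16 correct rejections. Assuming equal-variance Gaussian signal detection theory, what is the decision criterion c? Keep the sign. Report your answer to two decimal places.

c = -0.01

H = 52/80 = 0.6500
FA = 9/25 = 0.3600
z(H) = 0.3853
z(FA) = -0.3585
c = −½·[z(H) + z(FA)] = −0.5 × (0.3853 + (-0.3585)) = -0.0134
c < 0: the interviewer has a liberal response bias.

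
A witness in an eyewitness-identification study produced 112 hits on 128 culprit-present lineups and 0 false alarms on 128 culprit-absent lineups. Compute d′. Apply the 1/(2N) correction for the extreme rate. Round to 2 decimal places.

The false-alarm rate is 0/128 = 0, so apply the 1/(2N) correction: FA → 1/(2·128) = 0.00391.
z(H) = z(0.87500) = 1.150
z(FA) = z(0.00391) = -2.660
d' = 1.150 − (-2.660) = 3.810

d′ = 3.81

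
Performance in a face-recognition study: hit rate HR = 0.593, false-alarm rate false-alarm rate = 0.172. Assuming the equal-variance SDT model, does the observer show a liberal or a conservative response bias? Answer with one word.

z(H) = 0.235, z(FA) = -0.946
c = −½·(z(H) + z(FA)) = 0.3555
c > 0 → conservative criterion (biased toward responding “no”).

conservative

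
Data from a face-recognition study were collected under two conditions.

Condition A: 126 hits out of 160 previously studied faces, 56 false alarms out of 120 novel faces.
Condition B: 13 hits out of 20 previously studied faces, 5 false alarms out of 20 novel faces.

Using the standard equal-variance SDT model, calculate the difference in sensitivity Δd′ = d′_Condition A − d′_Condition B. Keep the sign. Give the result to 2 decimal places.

Condition A: z(0.7875) = 0.798, z(0.4667) = -0.084, d' = 0.882
Condition B: z(0.6500) = 0.385, z(0.2500) = -0.674, d' = 1.059
Δd' = d'_Condition A − d'_Condition B = 0.882 − 1.059 = -0.177
Condition B has the higher sensitivity.

Δd′ = -0.18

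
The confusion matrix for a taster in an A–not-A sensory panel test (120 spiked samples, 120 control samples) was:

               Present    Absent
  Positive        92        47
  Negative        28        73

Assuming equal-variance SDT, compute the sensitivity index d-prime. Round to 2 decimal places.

d-prime = 1.00

H = 92/120 = 0.7667
FA = 47/120 = 0.3917
z(H) = z(0.7667) = 0.728
z(FA) = z(0.3917) = -0.275
d' = z(H) − z(FA) = 0.728 − (-0.275) = 1.003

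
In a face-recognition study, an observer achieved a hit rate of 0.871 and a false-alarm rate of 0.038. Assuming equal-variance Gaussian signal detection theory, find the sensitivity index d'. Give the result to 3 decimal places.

d' = 2.906

z(0.871) = 1.1311, z(0.038) = -1.7744
d' = z(H) − z(FA) = 1.1311 − (-1.7744) = 2.9055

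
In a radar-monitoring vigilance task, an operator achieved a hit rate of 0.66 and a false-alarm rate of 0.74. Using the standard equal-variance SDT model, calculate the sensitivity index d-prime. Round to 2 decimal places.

Φ⁻¹(0.66) = 0.4125, Φ⁻¹(0.74) = 0.6433
d' = z(H) − z(FA) = 0.4125 − 0.6433 = -0.2308

d-prime = -0.23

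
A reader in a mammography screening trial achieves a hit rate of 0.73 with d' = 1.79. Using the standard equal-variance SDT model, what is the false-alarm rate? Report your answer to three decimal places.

z(hit rate) = z(0.73) = 0.6128
z(FA) = z(H) − d' = 0.6128 − 1.79 = -1.1772
false-alarm rate = Φ(-1.1772) = 0.1196

false-alarm rate = 0.120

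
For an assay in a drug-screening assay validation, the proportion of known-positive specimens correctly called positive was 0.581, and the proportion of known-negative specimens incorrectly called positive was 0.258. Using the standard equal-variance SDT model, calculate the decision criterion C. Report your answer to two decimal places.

z(H) = z(0.581) = 0.204
z(FA) = z(0.258) = -0.650
c = −½·[z(H) + z(FA)] = −0.5 × (0.204 + (-0.650)) = 0.223
c > 0: the assay has a conservative response bias.

C = 0.22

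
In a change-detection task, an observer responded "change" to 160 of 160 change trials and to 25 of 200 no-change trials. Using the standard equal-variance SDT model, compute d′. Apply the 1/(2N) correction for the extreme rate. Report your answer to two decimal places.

The hit rate is 160/160 = 1, so apply the 1/(2N) correction: H → 1 − 1/(2·160) = 0.99687.
z(H) = z(0.99687) = 2.734
z(FA) = z(0.12500) = -1.150
d' = 2.734 − (-1.150) = 3.884

d′ = 3.88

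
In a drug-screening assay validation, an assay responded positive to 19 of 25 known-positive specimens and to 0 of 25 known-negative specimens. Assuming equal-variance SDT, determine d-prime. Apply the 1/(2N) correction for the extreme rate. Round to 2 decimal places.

d-prime = 2.76

The false-alarm rate is 0/25 = 0, so apply the 1/(2N) correction: FA → 1/(2·25) = 0.02000.
z(H) = z(0.76000) = 0.706
z(FA) = z(0.02000) = -2.054
d' = 0.706 − (-2.054) = 2.760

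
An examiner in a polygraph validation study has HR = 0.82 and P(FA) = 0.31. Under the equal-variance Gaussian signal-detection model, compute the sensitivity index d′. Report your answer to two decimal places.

d′ = 1.41

z(0.82) = 0.915, z(0.31) = -0.496
d' = z(H) − z(FA) = 0.915 − (-0.496) = 1.411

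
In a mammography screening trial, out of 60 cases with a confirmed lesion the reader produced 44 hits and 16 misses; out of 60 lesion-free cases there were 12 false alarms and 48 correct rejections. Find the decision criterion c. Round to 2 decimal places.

c = 0.11

H = 44/60 = 0.7333
FA = 12/60 = 0.2000
z(0.7333) = 0.6228, z(0.2000) = -0.8416
c = −½·[z(H) + z(FA)] = −0.5 × (0.6228 + (-0.8416)) = 0.1094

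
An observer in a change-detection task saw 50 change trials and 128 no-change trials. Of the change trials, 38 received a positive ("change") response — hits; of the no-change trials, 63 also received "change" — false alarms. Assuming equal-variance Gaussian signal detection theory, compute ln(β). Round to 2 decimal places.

H = 38/50 = 0.7600
FA = 63/128 = 0.4922
z(0.7600) = 0.706, z(0.4922) = -0.020
ln β = −½·[z(H)² − z(FA)²] = −0.5 × (0.498 − 0.000) = -0.249

ln β = -0.25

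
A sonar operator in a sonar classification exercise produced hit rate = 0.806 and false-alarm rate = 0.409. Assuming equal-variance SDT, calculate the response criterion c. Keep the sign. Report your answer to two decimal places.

c = -0.32

Φ⁻¹(H) = 0.8633
Φ⁻¹(FA) = -0.2301
c = −½·[z(H) + z(FA)] = −0.5 × (0.8633 + (-0.2301)) = -0.3166
c < 0: the sonar operator has a liberal response bias.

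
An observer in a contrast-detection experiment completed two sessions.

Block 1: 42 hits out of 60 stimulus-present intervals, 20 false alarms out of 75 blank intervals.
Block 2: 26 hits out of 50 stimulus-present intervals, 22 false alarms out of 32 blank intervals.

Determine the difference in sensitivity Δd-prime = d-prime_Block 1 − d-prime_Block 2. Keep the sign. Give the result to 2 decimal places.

Block 1: z(0.7000) = 0.524, z(0.2667) = -0.623, d' = 1.147
Block 2: z(0.5200) = 0.050, z(0.6875) = 0.489, d' = -0.439
Δd' = d'_Block 1 − d'_Block 2 = 1.147 − (-0.439) = 1.586
Block 1 has the higher sensitivity.

Δd-prime = 1.59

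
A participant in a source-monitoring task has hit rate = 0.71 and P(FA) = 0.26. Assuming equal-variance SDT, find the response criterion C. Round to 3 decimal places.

z(H) = z(0.71) = 0.5534
z(FA) = z(0.26) = -0.6433
c = −½·[z(H) + z(FA)] = −0.5 × (0.5534 + (-0.6433)) = 0.04495
c > 0: the participant has a conservative response bias.

C = 0.045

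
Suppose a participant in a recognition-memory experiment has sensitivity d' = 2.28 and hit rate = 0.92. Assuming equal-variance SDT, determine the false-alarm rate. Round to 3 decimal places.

z(hit rate) = z(0.92) = 1.4051
z(FA) = z(H) − d' = 1.4051 − 2.28 = -0.8749
false-alarm rate = Φ(-0.8749) = 0.1908

false-alarm rate = 0.191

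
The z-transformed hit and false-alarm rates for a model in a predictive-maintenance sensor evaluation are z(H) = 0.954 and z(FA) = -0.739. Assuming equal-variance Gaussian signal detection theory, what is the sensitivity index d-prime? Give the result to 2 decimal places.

d' = z(H) − z(FA) = 0.954 − (-0.739) = 1.693

d-prime = 1.69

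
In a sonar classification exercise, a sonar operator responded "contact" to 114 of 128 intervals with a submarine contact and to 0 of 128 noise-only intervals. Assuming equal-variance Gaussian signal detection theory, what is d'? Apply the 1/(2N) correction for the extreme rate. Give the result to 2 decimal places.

d' = 3.89

The false-alarm rate is 0/128 = 0, so apply the 1/(2N) correction: FA → 1/(2·128) = 0.00391.
z(H) = z(0.89062) = 1.230
z(FA) = z(0.00391) = -2.660
d' = 1.230 − (-2.660) = 3.890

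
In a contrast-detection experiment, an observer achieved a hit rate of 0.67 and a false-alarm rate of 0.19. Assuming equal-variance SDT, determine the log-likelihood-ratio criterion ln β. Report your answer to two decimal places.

z(H) = 0.440
z(FA) = -0.878
ln β = −½·[z(H)² − z(FA)²] = −0.5 × (0.194 − 0.771) = 0.2885

ln β = 0.29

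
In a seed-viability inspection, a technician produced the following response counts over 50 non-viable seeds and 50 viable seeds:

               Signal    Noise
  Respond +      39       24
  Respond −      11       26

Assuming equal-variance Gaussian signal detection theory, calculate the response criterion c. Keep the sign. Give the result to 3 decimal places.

H = 39/50 = 0.7800
FA = 24/50 = 0.4800
Φ⁻¹(0.7800) = 0.7722, Φ⁻¹(0.4800) = -0.0502
c = −½·[z(H) + z(FA)] = −0.5 × (0.7722 + (-0.0502)) = -0.3610

c = -0.361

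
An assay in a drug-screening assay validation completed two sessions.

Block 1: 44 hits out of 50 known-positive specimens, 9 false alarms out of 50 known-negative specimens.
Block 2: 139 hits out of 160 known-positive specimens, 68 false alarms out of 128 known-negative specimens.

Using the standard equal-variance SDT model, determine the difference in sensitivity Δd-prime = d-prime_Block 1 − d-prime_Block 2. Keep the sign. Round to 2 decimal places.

Δd-prime = 1.05

Block 1: z(0.8800) = 1.175, z(0.1800) = -0.915, d' = 2.090
Block 2: z(0.8688) = 1.121, z(0.5312) = 0.078, d' = 1.043
Δd' = d'_Block 1 − d'_Block 2 = 2.090 − 1.043 = 1.047
Block 1 has the higher sensitivity.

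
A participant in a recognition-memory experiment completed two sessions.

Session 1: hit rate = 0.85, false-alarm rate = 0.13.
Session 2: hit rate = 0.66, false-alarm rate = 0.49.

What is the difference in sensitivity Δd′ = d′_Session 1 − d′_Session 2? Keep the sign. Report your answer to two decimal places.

Δd′ = 1.73

Session 1: z(0.85) = 1.036, z(0.13) = -1.126, d' = 2.162
Session 2: z(0.66) = 0.412, z(0.49) = -0.025, d' = 0.437
Δd' = d'_Session 1 − d'_Session 2 = 2.162 − 0.437 = 1.725
Session 1 has the higher sensitivity.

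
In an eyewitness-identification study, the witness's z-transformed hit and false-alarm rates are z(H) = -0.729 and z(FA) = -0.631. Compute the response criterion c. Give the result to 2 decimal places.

c = −½·[z(H) + z(FA)] = −½·(-0.729 + (-0.631)) = 0.680

c = 0.68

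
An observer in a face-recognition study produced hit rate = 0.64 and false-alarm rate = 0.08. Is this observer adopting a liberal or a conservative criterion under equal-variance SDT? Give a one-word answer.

z(H) = 0.358, z(FA) = -1.405
c = −½·(z(H) + z(FA)) = 0.5235
c > 0 → conservative criterion (biased toward responding “no”).

conservative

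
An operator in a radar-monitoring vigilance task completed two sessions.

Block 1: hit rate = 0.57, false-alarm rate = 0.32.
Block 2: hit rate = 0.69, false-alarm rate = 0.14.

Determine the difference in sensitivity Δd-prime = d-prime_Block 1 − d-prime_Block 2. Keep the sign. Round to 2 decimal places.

Δd-prime = -0.93

Block 1: z(0.57) = 0.176, z(0.32) = -0.468, d' = 0.644
Block 2: z(0.69) = 0.496, z(0.14) = -1.080, d' = 1.576
Δd' = d'_Block 1 − d'_Block 2 = 0.644 − 1.576 = -0.932
Block 2 has the higher sensitivity.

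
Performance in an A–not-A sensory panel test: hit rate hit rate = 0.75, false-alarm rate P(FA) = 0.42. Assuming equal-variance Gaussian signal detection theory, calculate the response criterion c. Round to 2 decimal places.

Φ⁻¹(H) = Φ⁻¹(0.75) = 0.6745
Φ⁻¹(FA) = Φ⁻¹(0.42) = -0.2019
c = −½·[z(H) + z(FA)] = −0.5 × (0.6745 + (-0.2019)) = -0.2363

c = -0.24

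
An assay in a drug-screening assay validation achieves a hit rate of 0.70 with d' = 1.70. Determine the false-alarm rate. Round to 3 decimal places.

z(hit rate) = z(0.70) = 0.5244
z(FA) = z(H) − d' = 0.5244 − 1.70 = -1.1756
false-alarm rate = Φ(-1.1756) = 0.1199

false-alarm rate = 0.120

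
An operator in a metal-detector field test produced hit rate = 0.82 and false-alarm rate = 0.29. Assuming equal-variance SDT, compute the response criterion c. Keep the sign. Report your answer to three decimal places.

z(0.82) = 0.9154, z(0.29) = -0.5534
c = −½·[z(H) + z(FA)] = −0.5 × (0.9154 + (-0.5534)) = -0.1810
c < 0: the operator has a liberal response bias.

c = -0.181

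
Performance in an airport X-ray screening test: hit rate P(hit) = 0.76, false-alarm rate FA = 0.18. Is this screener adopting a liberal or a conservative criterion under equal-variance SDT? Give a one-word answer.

conservative

z(H) = 0.706, z(FA) = -0.915
c = −½·(z(H) + z(FA)) = 0.1045
c > 0 → conservative criterion (biased toward responding “no”).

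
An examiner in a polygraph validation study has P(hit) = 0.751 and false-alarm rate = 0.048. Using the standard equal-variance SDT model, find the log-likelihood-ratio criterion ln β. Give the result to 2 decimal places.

z(0.751) = 0.678, z(0.048) = -1.665
ln β = −½·[z(H)² − z(FA)²] = −0.5 × (0.460 − 2.772) = 1.156

ln β = 1.16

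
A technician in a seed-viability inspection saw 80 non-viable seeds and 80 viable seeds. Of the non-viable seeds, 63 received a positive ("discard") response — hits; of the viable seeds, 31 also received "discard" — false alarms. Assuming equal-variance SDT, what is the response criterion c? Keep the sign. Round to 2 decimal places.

c = -0.26

H = 63/80 = 0.7875
FA = 31/80 = 0.3875
z(0.7875) = 0.798, z(0.3875) = -0.286
c = −½·[z(H) + z(FA)] = −0.5 × (0.798 + (-0.286)) = -0.256
c < 0: the technician has a liberal response bias.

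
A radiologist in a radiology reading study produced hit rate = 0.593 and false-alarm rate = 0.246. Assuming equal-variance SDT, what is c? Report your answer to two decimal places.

z(H) = z(0.593) = 0.235
z(FA) = z(0.246) = -0.687
c = −½·[z(H) + z(FA)] = −0.5 × (0.235 + (-0.687)) = 0.226

c = 0.23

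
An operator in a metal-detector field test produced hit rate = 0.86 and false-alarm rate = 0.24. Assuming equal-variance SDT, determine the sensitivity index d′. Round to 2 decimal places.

z(0.86) = 1.080, z(0.24) = -0.706
d' = z(H) − z(FA) = 1.080 − (-0.706) = 1.786

d′ = 1.79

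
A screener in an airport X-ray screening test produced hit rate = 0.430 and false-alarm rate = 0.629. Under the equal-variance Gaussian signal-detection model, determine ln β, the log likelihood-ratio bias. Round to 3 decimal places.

Φ⁻¹(H) = -0.1764
Φ⁻¹(FA) = 0.3292
ln β = −½·[z(H)² − z(FA)²] = −0.5 × (0.0311 − 0.1084) = 0.03865

ln β = 0.039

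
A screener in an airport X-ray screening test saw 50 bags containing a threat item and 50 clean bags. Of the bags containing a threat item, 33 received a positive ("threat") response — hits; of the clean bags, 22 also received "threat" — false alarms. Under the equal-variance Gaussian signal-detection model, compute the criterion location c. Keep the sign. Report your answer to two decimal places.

c = -0.13

H = 33/50 = 0.6600
FA = 22/50 = 0.4400
Φ⁻¹(H) = 0.4125
Φ⁻¹(FA) = -0.1510
c = −½·[z(H) + z(FA)] = −0.5 × (0.4125 + (-0.1510)) = -0.13075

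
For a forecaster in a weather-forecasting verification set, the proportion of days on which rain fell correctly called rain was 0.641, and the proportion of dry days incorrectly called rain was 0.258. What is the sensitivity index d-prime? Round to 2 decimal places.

d-prime = 1.01

Φ⁻¹(H) = 0.361
Φ⁻¹(FA) = -0.650
d' = z(H) − z(FA) = 0.361 − (-0.650) = 1.011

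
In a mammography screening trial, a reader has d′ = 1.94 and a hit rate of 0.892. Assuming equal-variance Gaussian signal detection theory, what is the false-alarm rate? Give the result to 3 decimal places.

z(hit rate) = z(0.892) = 1.2372
z(FA) = z(H) − d' = 1.2372 − 1.94 = -0.7028
false-alarm rate = Φ(-0.7028) = 0.2411

false-alarm rate = 0.241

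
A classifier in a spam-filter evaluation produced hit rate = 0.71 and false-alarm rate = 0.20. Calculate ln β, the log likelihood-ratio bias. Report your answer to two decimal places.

Φ⁻¹(0.71) = 0.553, Φ⁻¹(0.20) = -0.842
ln β = −½·[z(H)² − z(FA)²] = −0.5 × (0.306 − 0.709) = 0.2015

ln β = 0.20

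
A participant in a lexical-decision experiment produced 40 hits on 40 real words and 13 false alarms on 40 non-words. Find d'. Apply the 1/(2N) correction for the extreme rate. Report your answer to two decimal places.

d' = 2.70

The hit rate is 40/40 = 1, so apply the 1/(2N) correction: H → 1 − 1/(2·40) = 0.98750.
z(H) = z(0.98750) = 2.241
z(FA) = z(0.32500) = -0.454
d' = 2.241 − (-0.454) = 2.695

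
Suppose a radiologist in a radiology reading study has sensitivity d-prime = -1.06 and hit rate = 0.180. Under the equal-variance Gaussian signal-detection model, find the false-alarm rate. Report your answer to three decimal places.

false-alarm rate = 0.558

z(hit rate) = z(0.180) = -0.9154
z(FA) = z(H) − d' = -0.9154 − (-1.06) = 0.1446
false-alarm rate = Φ(0.1446) = 0.5575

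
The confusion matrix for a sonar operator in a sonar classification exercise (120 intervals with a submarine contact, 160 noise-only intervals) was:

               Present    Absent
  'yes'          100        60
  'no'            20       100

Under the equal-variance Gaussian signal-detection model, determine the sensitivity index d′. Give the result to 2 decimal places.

H = 100/120 = 0.8333
FA = 60/160 = 0.3750
z(H) = 0.9673
z(FA) = -0.3186
d' = z(H) − z(FA) = 0.9673 − (-0.3186) = 1.2859

d′ = 1.29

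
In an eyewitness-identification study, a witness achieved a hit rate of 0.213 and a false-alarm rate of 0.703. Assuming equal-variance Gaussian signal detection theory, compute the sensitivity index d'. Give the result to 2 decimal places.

d' = -1.33

z(H) = -0.7961
z(FA) = 0.5330
d' = z(H) − z(FA) = -0.7961 − 0.5330 = -1.3291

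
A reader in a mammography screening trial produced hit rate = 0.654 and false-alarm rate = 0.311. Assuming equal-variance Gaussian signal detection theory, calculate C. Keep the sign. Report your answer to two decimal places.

C = 0.05

z(H) = z(0.654) = 0.3961
z(FA) = z(0.311) = -0.4930
c = −½·[z(H) + z(FA)] = −0.5 × (0.3961 + (-0.4930)) = 0.04845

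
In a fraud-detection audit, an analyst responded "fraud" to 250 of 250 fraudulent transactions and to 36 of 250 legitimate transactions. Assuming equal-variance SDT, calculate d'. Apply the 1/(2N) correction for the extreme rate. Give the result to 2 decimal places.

d' = 3.94

The hit rate is 250/250 = 1, so apply the 1/(2N) correction: H → 1 − 1/(2·250) = 0.99800.
z(H) = z(0.99800) = 2.878
z(FA) = z(0.14400) = -1.063
d' = 2.878 − (-1.063) = 3.941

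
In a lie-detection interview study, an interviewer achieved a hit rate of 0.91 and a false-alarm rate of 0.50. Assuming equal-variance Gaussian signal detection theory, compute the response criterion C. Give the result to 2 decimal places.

z(H) = z(0.91) = 1.341
z(FA) = z(0.50) = 0.000
c = −½·[z(H) + z(FA)] = −0.5 × (1.341 + 0.000) = -0.6705
c < 0: the interviewer has a liberal response bias.

C = -0.67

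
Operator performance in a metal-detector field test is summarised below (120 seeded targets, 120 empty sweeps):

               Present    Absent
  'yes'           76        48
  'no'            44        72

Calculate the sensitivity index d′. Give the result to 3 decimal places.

d′ = 0.594

H = 76/120 = 0.6333
FA = 48/120 = 0.4000
z(H) = 0.3406
z(FA) = -0.2533
d' = z(H) − z(FA) = 0.3406 − (-0.2533) = 0.5939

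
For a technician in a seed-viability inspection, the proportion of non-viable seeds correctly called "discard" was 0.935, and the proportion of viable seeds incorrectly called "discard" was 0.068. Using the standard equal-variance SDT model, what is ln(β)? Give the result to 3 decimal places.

ln β = -0.035

Φ⁻¹(H) = Φ⁻¹(0.935) = 1.5141
Φ⁻¹(FA) = Φ⁻¹(0.068) = -1.4909
ln β = −½·[z(H)² − z(FA)²] = −0.5 × (2.2925 − 2.2228) = -0.03485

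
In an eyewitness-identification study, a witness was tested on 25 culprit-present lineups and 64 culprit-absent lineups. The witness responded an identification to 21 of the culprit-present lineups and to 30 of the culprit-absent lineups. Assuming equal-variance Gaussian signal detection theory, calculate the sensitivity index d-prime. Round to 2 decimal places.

H = 21/25 = 0.8400
FA = 30/64 = 0.4688
z(H) = 0.994
z(FA) = -0.078
d' = z(H) − z(FA) = 0.994 − (-0.078) = 1.072

d-prime = 1.07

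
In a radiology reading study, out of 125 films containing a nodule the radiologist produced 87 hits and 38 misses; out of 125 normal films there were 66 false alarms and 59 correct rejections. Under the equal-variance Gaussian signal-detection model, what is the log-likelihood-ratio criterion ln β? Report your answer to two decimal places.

ln β = -0.13

H = 87/125 = 0.6960
FA = 66/125 = 0.5280
z(0.6960) = 0.513, z(0.5280) = 0.070
ln β = −½·[z(H)² − z(FA)²] = −0.5 × (0.263 − 0.005) = -0.129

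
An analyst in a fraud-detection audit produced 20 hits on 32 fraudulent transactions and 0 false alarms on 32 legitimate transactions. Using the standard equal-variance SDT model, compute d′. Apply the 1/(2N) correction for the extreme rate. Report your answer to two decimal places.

The false-alarm rate is 0/32 = 0, so apply the 1/(2N) correction: FA → 1/(2·32) = 0.01562.
z(H) = z(0.62500) = 0.319
z(FA) = z(0.01562) = -2.154
d' = 0.319 − (-2.154) = 2.473

d′ = 2.47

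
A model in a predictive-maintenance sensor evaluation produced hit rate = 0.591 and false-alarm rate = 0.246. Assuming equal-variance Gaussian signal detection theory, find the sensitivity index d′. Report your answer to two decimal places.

d′ = 0.92

Φ⁻¹(H) = 0.2301
Φ⁻¹(FA) = -0.6871
d' = z(H) − z(FA) = 0.2301 − (-0.6871) = 0.9172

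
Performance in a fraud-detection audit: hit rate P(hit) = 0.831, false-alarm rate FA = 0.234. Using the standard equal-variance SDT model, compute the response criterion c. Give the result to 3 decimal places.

Φ⁻¹(0.831) = 0.9581, Φ⁻¹(0.234) = -0.7257
c = −½·[z(H) + z(FA)] = −0.5 × (0.9581 + (-0.7257)) = -0.1162

c = -0.116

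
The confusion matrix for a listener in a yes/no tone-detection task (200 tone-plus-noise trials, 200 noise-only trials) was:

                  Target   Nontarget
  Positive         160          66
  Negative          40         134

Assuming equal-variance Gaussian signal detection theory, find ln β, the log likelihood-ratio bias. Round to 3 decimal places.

H = 160/200 = 0.8000
FA = 66/200 = 0.3300
z(H) = 0.8416
z(FA) = -0.4399
ln β = −½·[z(H)² − z(FA)²] = −0.5 × (0.7083 − 0.1935) = -0.2574

ln β = -0.257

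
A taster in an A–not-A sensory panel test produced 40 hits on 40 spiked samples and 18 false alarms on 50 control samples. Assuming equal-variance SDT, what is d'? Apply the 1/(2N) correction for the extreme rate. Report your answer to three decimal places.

d' = 2.600

The hit rate is 40/40 = 1, so apply the 1/(2N) correction: H → 1 − 1/(2·40) = 0.98750.
z(H) = z(0.98750) = 2.2414
z(FA) = z(0.36000) = -0.3585
d' = 2.2414 − (-0.3585) = 2.5999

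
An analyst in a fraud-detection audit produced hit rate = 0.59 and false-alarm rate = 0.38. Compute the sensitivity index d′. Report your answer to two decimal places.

d′ = 0.53

Φ⁻¹(H) = 0.228
Φ⁻¹(FA) = -0.305
d' = z(H) − z(FA) = 0.228 − (-0.305) = 0.533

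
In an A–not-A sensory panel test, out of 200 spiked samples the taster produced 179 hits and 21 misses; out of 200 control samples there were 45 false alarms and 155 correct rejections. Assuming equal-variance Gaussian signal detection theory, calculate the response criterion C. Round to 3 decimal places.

H = 179/200 = 0.8950
FA = 45/200 = 0.2250
Φ⁻¹(H) = 1.2536
Φ⁻¹(FA) = -0.7554
c = −½·[z(H) + z(FA)] = −0.5 × (1.2536 + (-0.7554)) = -0.2491

C = -0.249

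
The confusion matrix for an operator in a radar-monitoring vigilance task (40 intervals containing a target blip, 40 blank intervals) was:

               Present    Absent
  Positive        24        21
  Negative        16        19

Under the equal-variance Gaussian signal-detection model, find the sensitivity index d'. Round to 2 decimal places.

d' = 0.19

H = 24/40 = 0.6000
FA = 21/40 = 0.5250
z(0.6000) = 0.2533, z(0.5250) = 0.0627
d' = z(H) − z(FA) = 0.2533 − 0.0627 = 0.1906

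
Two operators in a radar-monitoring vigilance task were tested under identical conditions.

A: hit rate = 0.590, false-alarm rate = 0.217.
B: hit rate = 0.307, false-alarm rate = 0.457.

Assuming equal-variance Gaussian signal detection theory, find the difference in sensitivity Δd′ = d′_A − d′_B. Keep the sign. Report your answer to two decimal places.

Δd′ = 1.41

A: z(0.590) = 0.228, z(0.217) = -0.782, d' = 1.010
B: z(0.307) = -0.504, z(0.457) = -0.108, d' = -0.396
Δd' = d'_A − d'_B = 1.010 − (-0.396) = 1.406
A has the higher sensitivity.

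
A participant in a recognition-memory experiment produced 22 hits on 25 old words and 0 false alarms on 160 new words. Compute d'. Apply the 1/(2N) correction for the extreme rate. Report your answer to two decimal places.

The false-alarm rate is 0/160 = 0, so apply the 1/(2N) correction: FA → 1/(2·160) = 0.00313.
z(H) = z(0.88000) = 1.175
z(FA) = z(0.00313) = -2.734
d' = 1.175 − (-2.734) = 3.909

d' = 3.91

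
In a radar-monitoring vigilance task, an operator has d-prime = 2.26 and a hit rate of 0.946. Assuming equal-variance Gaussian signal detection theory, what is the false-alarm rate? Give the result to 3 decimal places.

false-alarm rate = 0.257

z(hit rate) = z(0.946) = 1.6072
z(FA) = z(H) − d' = 1.6072 − 2.26 = -0.6528
false-alarm rate = Φ(-0.6528) = 0.2569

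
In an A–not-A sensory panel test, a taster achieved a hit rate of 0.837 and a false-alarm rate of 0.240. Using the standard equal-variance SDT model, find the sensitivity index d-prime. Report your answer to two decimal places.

z(H) = 0.9822
z(FA) = -0.7063
d' = z(H) − z(FA) = 0.9822 − (-0.7063) = 1.6885

d-prime = 1.69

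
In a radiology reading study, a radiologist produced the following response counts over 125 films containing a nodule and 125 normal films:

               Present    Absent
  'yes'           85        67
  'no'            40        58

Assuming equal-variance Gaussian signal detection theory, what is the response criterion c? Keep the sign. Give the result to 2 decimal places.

H = 85/125 = 0.6800
FA = 67/125 = 0.5360
Φ⁻¹(H) = Φ⁻¹(0.6800) = 0.4677
Φ⁻¹(FA) = Φ⁻¹(0.5360) = 0.0904
c = −½·[z(H) + z(FA)] = −0.5 × (0.4677 + 0.0904) = -0.27905

c = -0.28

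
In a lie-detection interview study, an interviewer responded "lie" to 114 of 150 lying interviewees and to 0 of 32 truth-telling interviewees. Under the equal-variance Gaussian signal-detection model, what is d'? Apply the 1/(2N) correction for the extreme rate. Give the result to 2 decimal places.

The false-alarm rate is 0/32 = 0, so apply the 1/(2N) correction: FA → 1/(2·32) = 0.01562.
z(H) = z(0.76000) = 0.706
z(FA) = z(0.01562) = -2.154
d' = 0.706 − (-2.154) = 2.860

d' = 2.86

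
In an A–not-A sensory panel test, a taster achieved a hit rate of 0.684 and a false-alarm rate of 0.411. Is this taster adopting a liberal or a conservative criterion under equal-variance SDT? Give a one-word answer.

liberal

z(H) = 0.479, z(FA) = -0.225
c = −½·(z(H) + z(FA)) = -0.127
c < 0 → liberal criterion (biased toward responding “yes”).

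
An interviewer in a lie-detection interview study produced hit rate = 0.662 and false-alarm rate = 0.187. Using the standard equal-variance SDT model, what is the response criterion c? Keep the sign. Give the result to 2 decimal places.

c = 0.24

z(0.662) = 0.418, z(0.187) = -0.889
c = −½·[z(H) + z(FA)] = −0.5 × (0.418 + (-0.889)) = 0.2355
c > 0: the interviewer has a conservative response bias.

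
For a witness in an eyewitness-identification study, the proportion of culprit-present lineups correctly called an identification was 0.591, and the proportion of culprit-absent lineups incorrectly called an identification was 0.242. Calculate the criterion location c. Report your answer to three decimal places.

c = 0.235

z(H) = z(0.591) = 0.2301
z(FA) = z(0.242) = -0.6999
c = −½·[z(H) + z(FA)] = −0.5 × (0.2301 + (-0.6999)) = 0.2349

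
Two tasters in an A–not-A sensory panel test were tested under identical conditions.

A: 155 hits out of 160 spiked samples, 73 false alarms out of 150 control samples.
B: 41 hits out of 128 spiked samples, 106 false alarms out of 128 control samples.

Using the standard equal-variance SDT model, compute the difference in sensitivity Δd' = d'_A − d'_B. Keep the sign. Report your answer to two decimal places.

Δd' = 3.31

A: z(0.9688) = 1.863, z(0.4867) = -0.033, d' = 1.896
B: z(0.3203) = -0.467, z(0.8281) = 0.947, d' = -1.414
Δd' = d'_A − d'_B = 1.896 − (-1.414) = 3.310
A has the higher sensitivity.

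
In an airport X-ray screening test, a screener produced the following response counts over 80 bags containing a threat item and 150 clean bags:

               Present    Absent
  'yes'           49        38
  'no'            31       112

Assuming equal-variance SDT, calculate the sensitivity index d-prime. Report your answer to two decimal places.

d-prime = 0.95

H = 49/80 = 0.6125
FA = 38/150 = 0.2533
z(0.6125) = 0.286, z(0.2533) = -0.664
d' = z(H) − z(FA) = 0.286 − (-0.664) = 0.950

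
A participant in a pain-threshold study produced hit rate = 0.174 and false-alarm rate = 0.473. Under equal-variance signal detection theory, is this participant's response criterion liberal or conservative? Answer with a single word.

z(H) = -0.938, z(FA) = -0.068
c = −½·(z(H) + z(FA)) = 0.503
c > 0 → conservative criterion (biased toward responding “no”).

conservative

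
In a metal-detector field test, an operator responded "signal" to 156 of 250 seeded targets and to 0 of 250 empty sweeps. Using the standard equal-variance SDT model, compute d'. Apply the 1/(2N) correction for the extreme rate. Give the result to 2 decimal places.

The false-alarm rate is 0/250 = 0, so apply the 1/(2N) correction: FA → 1/(2·250) = 0.00200.
z(H) = z(0.62400) = 0.316
z(FA) = z(0.00200) = -2.878
d' = 0.316 − (-2.878) = 3.194

d' = 3.19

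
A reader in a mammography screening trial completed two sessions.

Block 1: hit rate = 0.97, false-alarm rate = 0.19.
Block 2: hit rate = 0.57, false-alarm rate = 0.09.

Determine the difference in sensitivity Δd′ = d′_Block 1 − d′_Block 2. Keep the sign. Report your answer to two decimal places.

Block 1: z(0.97) = 1.881, z(0.19) = -0.878, d' = 2.759
Block 2: z(0.57) = 0.176, z(0.09) = -1.341, d' = 1.517
Δd' = d'_Block 1 − d'_Block 2 = 2.759 − 1.517 = 1.242
Block 1 has the higher sensitivity.

Δd′ = 1.24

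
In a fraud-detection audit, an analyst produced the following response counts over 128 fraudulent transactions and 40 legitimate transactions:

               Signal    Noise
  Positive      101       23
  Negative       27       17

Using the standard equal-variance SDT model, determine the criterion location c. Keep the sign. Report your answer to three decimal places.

c = -0.496

H = 101/128 = 0.7891
FA = 23/40 = 0.5750
Φ⁻¹(0.7891) = 0.8033, Φ⁻¹(0.5750) = 0.1891
c = −½·[z(H) + z(FA)] = −0.5 × (0.8033 + 0.1891) = -0.4962
c < 0: the analyst has a liberal response bias.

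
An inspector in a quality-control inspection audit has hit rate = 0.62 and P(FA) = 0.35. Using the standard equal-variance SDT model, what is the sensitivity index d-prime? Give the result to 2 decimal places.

z(H) = 0.305
z(FA) = -0.385
d' = z(H) − z(FA) = 0.305 − (-0.385) = 0.690

d-prime = 0.69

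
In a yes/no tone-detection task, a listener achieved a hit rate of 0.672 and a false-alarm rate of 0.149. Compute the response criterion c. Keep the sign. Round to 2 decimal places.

c = 0.30

z(H) = 0.445
z(FA) = -1.041
c = −½·[z(H) + z(FA)] = −0.5 × (0.445 + (-1.041)) = 0.298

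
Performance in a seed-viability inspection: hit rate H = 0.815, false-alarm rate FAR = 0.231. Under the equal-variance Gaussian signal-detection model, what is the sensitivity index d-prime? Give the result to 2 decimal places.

d-prime = 1.63

z(H) = z(0.815) = 0.896
z(FA) = z(0.231) = -0.736
d' = z(H) − z(FA) = 0.896 − (-0.736) = 1.632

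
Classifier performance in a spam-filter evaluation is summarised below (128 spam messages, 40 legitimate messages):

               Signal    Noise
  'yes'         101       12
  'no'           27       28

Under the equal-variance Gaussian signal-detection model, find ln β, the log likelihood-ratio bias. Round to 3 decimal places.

H = 101/128 = 0.7891
FA = 12/40 = 0.3000
z(H) = z(0.7891) = 0.8033
z(FA) = z(0.3000) = -0.5244
ln β = −½·[z(H)² − z(FA)²] = −0.5 × (0.6453 − 0.2750) = -0.18515

ln β = -0.185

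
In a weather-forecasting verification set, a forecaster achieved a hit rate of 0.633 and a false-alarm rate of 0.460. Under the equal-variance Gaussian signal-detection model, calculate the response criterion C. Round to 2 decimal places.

z(H) = z(0.633) = 0.3398
z(FA) = z(0.460) = -0.1004
c = −½·[z(H) + z(FA)] = −0.5 × (0.3398 + (-0.1004)) = -0.1197

C = -0.12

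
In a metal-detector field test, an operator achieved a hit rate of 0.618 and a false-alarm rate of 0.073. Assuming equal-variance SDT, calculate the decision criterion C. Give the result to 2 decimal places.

C = 0.58

Φ⁻¹(0.618) = 0.300, Φ⁻¹(0.073) = -1.454
c = −½·[z(H) + z(FA)] = −0.5 × (0.300 + (-1.454)) = 0.577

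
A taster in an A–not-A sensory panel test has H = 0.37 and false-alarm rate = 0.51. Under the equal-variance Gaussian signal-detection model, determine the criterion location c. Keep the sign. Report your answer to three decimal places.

Φ⁻¹(H) = -0.3319
Φ⁻¹(FA) = 0.0251
c = −½·[z(H) + z(FA)] = −0.5 × (-0.3319 + 0.0251) = 0.1534
c > 0: the taster has a conservative response bias.

c = 0.153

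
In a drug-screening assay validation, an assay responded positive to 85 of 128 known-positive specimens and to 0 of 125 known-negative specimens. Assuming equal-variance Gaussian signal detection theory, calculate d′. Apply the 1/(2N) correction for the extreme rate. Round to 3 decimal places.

The false-alarm rate is 0/125 = 0, so apply the 1/(2N) correction: FA → 1/(2·125) = 0.00400.
z(H) = z(0.66406) = 0.4236
z(FA) = z(0.00400) = -2.6521
d' = 0.4236 − (-2.6521) = 3.0757

d′ = 3.076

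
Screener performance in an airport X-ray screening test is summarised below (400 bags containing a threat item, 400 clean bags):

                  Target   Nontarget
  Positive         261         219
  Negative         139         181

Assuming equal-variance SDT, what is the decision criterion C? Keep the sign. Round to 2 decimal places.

C = -0.26

H = 261/400 = 0.6525
FA = 219/400 = 0.5475
z(H) = z(0.6525) = 0.3921
z(FA) = z(0.5475) = 0.1193
c = −½·[z(H) + z(FA)] = −0.5 × (0.3921 + 0.1193) = -0.2557
c < 0: the screener has a liberal response bias.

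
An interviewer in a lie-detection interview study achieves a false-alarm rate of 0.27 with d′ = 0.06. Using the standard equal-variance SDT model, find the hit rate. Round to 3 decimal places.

z(false-alarm rate) = z(0.27) = -0.6128
z(H) = z(FA) + d' = -0.6128 + 0.06 = -0.5528
hit rate = Φ(-0.5528) = 0.2902

hit rate = 0.290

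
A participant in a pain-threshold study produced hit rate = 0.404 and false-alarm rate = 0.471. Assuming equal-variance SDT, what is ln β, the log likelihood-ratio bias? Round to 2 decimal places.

Φ⁻¹(H) = Φ⁻¹(0.404) = -0.243
Φ⁻¹(FA) = Φ⁻¹(0.471) = -0.073
ln β = −½·[z(H)² − z(FA)²] = −0.5 × (0.059 − 0.005) = -0.027

ln β = -0.03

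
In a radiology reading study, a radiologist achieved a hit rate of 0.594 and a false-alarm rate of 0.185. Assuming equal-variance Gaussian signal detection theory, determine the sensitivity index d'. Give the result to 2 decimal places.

d' = 1.13

z(H) = z(0.594) = 0.238
z(FA) = z(0.185) = -0.896
d' = z(H) − z(FA) = 0.238 − (-0.896) = 1.134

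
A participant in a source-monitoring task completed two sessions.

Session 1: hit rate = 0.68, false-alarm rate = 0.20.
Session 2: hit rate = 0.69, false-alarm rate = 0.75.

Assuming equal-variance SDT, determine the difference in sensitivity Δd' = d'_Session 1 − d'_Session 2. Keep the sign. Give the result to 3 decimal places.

Session 1: z(0.68) = 0.4677, z(0.20) = -0.8416, d' = 1.3093
Session 2: z(0.69) = 0.4959, z(0.75) = 0.6745, d' = -0.1786
Δd' = d'_Session 1 − d'_Session 2 = 1.3093 − (-0.1786) = 1.4879
Session 1 has the higher sensitivity.

Δd' = 1.488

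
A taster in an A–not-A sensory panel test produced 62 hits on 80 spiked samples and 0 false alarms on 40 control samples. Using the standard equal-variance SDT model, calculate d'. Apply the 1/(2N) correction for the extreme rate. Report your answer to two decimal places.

The false-alarm rate is 0/40 = 0, so apply the 1/(2N) correction: FA → 1/(2·40) = 0.01250.
z(H) = z(0.77500) = 0.755
z(FA) = z(0.01250) = -2.241
d' = 0.755 − (-2.241) = 2.996

d' = 3.00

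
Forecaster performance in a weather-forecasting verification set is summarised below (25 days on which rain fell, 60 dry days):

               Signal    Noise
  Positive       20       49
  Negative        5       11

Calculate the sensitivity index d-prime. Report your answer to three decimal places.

H = 20/25 = 0.8000
FA = 49/60 = 0.8167
Φ⁻¹(H) = Φ⁻¹(0.8000) = 0.8416
Φ⁻¹(FA) = Φ⁻¹(0.8167) = 0.9029
d' = z(H) − z(FA) = 0.8416 − 0.9029 = -0.0613

d-prime = -0.061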